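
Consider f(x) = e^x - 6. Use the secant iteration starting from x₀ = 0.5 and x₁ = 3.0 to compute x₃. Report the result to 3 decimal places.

f(0.5) = -4.35128, f(3.0) = 14.08554
x₂ = 3.00000 − 14.08554·(3.00000 − 0.50000) / (14.08554 − (-4.35128)) = 3.00000 − (35.21384)/(18.43682) = 1.09003
f(1.09003) = -3.02565
x₃ = 1.09003 − (-3.02565)·(1.09003 − 3.00000) / (-3.02565 − 14.08554) = 1.09003 − (5.77891)/(-17.11119) = 1.42775

1.428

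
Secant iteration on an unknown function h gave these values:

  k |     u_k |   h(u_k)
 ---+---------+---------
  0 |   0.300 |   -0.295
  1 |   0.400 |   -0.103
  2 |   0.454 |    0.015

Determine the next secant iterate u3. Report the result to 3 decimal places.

0.447

u3 = 0.454 − 0.015·(0.454 − 0.400) / (0.015 − (-0.103))
   = 0.454 − (0.00081)/(0.11800) = 0.44714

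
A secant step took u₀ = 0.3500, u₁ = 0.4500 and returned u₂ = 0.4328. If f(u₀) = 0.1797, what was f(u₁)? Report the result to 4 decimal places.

The secant line through (0.3500, 0.1797) and (0.4500, f(u₁)) crosses zero at u₂ = 0.4328.
So (0.3500, 0.1797), (0.4500, f(u₁)), (0.4328, 0) are collinear:
f(u₁) = 0.1797 · (0.4500 − 0.4328) / (0.3500 − 0.4328) = 0.1797 · (0.017200)/(-0.082800) = -0.037329

-0.0373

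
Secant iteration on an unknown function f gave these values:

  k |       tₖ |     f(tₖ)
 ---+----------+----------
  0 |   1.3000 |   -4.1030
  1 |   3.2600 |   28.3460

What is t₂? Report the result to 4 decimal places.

t₂ = 3.2600 − 28.3460·(3.2600 − 1.3000) / (28.3460 − (-4.1030))
   = 3.2600 − (55.558160)/(32.449000) = 1.547831

1.5478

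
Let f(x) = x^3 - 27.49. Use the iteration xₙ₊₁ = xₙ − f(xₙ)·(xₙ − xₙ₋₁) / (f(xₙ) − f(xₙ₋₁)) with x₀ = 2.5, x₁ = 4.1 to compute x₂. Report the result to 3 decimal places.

f(2.5) = -11.86500, f(4.1) = 41.43100
x₂ = 4.10000 − 41.43100·(4.10000 − 2.50000) / (41.43100 − (-11.86500)) = 4.10000 − (66.28960)/(53.29600) = 2.85620

2.856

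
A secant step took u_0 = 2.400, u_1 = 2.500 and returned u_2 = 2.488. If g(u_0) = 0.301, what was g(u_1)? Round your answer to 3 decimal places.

The secant line through (2.400, 0.301) and (2.500, g(u_1)) crosses zero at u_2 = 2.488.
So (2.400, 0.301), (2.500, g(u_1)), (2.488, 0) are collinear:
g(u_1) = 0.301 · (2.500 − 2.488) / (2.400 − 2.488) = 0.301 · (0.01200)/(-0.08800) = -0.04105

-0.041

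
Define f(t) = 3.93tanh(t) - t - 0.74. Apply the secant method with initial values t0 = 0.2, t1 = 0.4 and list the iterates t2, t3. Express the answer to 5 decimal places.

0.26350, 0.26004

f(0.2) = -0.1643150, f(0.4) = 0.3531994
t2 = 0.4000000 − 0.3531994·(0.4000000 − 0.2000000) / (0.3531994 − (-0.1643150)) = 0.4000000 − (0.0706399)/(0.5175144) = 0.2635016
f(0.2635016) = 0.0087398
t3 = 0.2635016 − 0.0087398·(0.2635016 − 0.4000000) / (0.0087398 − 0.3531994) = 0.2635016 − (-0.0011930)/(-0.3444597) = 0.2600383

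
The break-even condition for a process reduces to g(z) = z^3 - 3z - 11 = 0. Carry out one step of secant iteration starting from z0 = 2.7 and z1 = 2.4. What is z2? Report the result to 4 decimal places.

g(2.7) = 0.583000, g(2.4) = -4.376000
z2 = 2.400000 − (-4.376000)·(2.400000 − 2.700000) / (-4.376000 − 0.583000) = 2.400000 − (1.312800)/(-4.959000) = 2.664731

2.6647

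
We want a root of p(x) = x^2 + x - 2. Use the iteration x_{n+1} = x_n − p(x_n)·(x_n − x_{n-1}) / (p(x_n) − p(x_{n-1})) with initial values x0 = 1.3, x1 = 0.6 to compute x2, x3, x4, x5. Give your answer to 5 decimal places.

p(1.3) = 0.9900000, p(0.6) = -1.0400000
x2 = 0.6000000 − (-1.0400000)·(0.6000000 − 1.3000000) / (-1.0400000 − 0.9900000) = 0.6000000 − (0.7280000)/(-2.0300000) = 0.9586207
p(0.9586207) = -0.1224257
x3 = 0.9586207 − (-0.1224257)·(0.9586207 − 0.6000000) / (-0.1224257 − (-1.0400000)) = 0.9586207 − (-0.0439044)/(0.9175743) = 1.0064690
p(1.0064690) = 0.0194489
x4 = 1.0064690 − 0.0194489·(1.0064690 − 0.9586207) / (0.0194489 − (-0.1224257)) = 1.0064690 − (0.0009306)/(0.1418745) = 0.9999097
p(0.9999097) = -0.0002708
x5 = 0.9999097 − (-0.0002708)·(0.9999097 − 1.0064690) / (-0.0002708 − 0.0194489) = 0.9999097 − (0.0000018)/(-0.0197197) = 0.9999998

0.95862, 1.00647, 0.99991, 1.00000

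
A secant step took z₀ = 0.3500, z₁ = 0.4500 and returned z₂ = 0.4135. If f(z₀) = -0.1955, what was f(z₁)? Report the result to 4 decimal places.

0.1124

The secant line through (0.3500, -0.1955) and (0.4500, f(z₁)) crosses zero at z₂ = 0.4135.
So (0.3500, -0.1955), (0.4500, f(z₁)), (0.4135, 0) are collinear:
f(z₁) = -0.1955 · (0.4500 − 0.4135) / (0.3500 − 0.4135) = -0.1955 · (0.036500)/(-0.063500) = 0.112374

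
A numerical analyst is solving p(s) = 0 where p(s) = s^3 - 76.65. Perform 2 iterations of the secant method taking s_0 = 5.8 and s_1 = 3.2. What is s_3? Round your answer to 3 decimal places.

4.356

p(5.8) = 118.46200, p(3.2) = -43.88200
s_2 = 3.20000 − (-43.88200)·(3.20000 − 5.80000) / (-43.88200 − 118.46200) = 3.20000 − (114.09320)/(-162.34400) = 3.90279
p(3.90279) = -17.20375
s_3 = 3.90279 − (-17.20375)·(3.90279 − 3.20000) / (-17.20375 − (-43.88200)) = 3.90279 − (-12.09057)/(26.67825) = 4.35599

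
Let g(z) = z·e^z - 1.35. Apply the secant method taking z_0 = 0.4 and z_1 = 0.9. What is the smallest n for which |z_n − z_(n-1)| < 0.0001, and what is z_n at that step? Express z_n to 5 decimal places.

n = 6, z_n = 0.68234

g(0.4) = -0.7532701, g(0.9) = 0.8636428
z_2 = 0.9000000 − 0.8636428·(0.5000000)/(1.6169129) = 0.6329347;  |Δ| = 0.2670653
g(0.6329347) = -0.1581025
z_3 = 0.6329347 − (-0.1581025)·(-0.2670653)/(-1.0217453) = 0.6742597;  |Δ| = 0.0413251
g(0.6742597) = -0.0267116
z_4 = 0.6742597 − (-0.0267116)·(0.0413251)/(0.1313909) = 0.6826611;  |Δ| = 0.0084013
g(0.6826611) = 0.0010800
z_5 = 0.6826611 − 0.0010800·(0.0084013)/(0.0277916) = 0.6823346;  |Δ| = 0.0003265
g(0.6823346) = -0.0000070
z_6 = 0.6823346 − (-0.0000070)·(-0.0003265)/(-0.0010870) = 0.6823367;  |Δ| = 0.0000021
|z_6 − z_5| = 0.0000021 < 0.0001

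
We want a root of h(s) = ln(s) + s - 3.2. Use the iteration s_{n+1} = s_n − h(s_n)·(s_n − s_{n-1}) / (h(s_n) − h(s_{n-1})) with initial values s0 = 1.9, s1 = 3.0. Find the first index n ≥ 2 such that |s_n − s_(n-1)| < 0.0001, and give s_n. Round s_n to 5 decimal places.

n = 5, s_n = 2.34690

h(1.9) = -0.6581461, h(3.0) = 0.8986123
s2 = 3.0000000 − 0.8986123·(1.1000000)/(1.5567584) = 2.3650437;  |Δ| = 0.6349563
h(2.3650437) = 0.0258402
s3 = 2.3650437 − 0.0258402·(-0.6349563)/(-0.8727721) = 2.3462445;  |Δ| = 0.0187992
h(2.3462445) = -0.0009395
s4 = 2.3462445 − (-0.0009395)·(-0.0187992)/(-0.0267797) = 2.3469040;  |Δ| = 0.0006595
h(2.3469040) = 0.0000011
s5 = 2.3469040 − 0.0000011·(0.0006595)/(0.0009406) = 2.3469033;  |Δ| = 0.0000008
|s5 − s4| = 0.0000008 < 0.0001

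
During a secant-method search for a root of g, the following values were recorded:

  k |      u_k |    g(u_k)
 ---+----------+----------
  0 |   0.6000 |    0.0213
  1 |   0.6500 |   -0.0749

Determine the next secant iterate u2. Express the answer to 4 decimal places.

0.6111

u2 = 0.6500 − (-0.0749)·(0.6500 − 0.6000) / (-0.0749 − 0.0213)
   = 0.6500 − (-0.003745)/(-0.096200) = 0.611071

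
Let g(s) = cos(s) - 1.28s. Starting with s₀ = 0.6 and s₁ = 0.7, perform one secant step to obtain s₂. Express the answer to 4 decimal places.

g(0.6) = 0.057336, g(0.7) = -0.131158
s₂ = 0.700000 − (-0.131158)·(0.700000 − 0.600000) / (-0.131158 − 0.057336) = 0.700000 − (-0.013116)/(-0.188493) = 0.630418

0.6304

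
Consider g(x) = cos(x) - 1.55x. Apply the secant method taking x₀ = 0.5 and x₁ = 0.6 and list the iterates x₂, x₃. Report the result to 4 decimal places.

0.5495, 0.5500

g(0.5) = 0.102583, g(0.6) = -0.104664
x₂ = 0.600000 − (-0.104664)·(0.600000 − 0.500000) / (-0.104664 − 0.102583) = 0.600000 − (-0.010466)/(-0.207247) = 0.549498
g(0.549498) = 0.001065
x₃ = 0.549498 − 0.001065·(0.549498 − 0.600000) / (0.001065 − (-0.104664)) = 0.549498 − (-0.000054)/(0.105730) = 0.550007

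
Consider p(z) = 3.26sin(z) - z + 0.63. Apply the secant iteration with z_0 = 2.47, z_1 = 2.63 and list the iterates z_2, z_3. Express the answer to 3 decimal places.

p(2.47) = 0.18848, p(2.63) = -0.40401
z_2 = 2.63000 − (-0.40401)·(2.63000 − 2.47000) / (-0.40401 − 0.18848) = 2.63000 − (-0.06464)/(-0.59249) = 2.52090
p(2.52090) = 0.00512
z_3 = 2.52090 − 0.00512·(2.52090 − 2.63000) / (0.00512 − (-0.40401)) = 2.52090 − (-0.00056)/(0.40913) = 2.52226

2.521, 2.522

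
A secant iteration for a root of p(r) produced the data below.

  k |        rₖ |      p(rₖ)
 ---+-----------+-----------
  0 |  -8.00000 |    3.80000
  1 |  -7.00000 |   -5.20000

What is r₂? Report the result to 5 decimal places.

r₂ = -7.00000 − (-5.20000)·(-7.00000 − (-8.00000)) / (-5.20000 − 3.80000)
   = -7.00000 − (-5.2000000)/(-9.0000000) = -7.5777778

-7.57778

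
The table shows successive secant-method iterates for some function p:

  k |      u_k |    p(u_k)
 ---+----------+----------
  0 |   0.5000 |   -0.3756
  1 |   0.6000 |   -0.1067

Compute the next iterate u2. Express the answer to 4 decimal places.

u2 = 0.6000 − (-0.1067)·(0.6000 − 0.5000) / (-0.1067 − (-0.3756))
   = 0.6000 − (-0.010670)/(0.268900) = 0.639680

0.6397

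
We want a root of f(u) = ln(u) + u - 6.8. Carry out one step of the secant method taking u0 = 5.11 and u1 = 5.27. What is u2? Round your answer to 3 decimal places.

f(5.11) = -0.05880, f(5.27) = 0.13203
u2 = 5.27000 − 0.13203·(5.27000 − 5.11000) / (0.13203 − (-0.05880)) = 5.27000 − (0.02112)/(0.19083) = 5.15930

5.159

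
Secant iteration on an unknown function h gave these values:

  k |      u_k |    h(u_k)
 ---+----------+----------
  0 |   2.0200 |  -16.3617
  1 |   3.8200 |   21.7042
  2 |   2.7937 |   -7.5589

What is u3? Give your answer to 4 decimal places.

3.0588

u3 = 2.7937 − (-7.5589)·(2.7937 − 3.8200) / (-7.5589 − 21.7042)
   = 2.7937 − (7.757699)/(-29.263100) = 3.058802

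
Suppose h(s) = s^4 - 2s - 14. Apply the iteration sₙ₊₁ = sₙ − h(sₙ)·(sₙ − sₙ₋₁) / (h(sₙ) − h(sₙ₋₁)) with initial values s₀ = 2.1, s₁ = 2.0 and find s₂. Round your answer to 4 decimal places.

h(2.1) = 1.248100, h(2.0) = -2.000000
s₂ = 2.000000 − (-2.000000)·(2.000000 − 2.100000) / (-2.000000 − 1.248100) = 2.000000 − (0.200000)/(-3.248100) = 2.061574

2.0616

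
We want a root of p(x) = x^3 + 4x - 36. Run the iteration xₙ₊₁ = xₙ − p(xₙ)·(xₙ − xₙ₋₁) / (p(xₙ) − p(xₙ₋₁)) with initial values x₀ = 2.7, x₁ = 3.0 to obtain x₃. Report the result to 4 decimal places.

2.9002

p(2.7) = -5.517000, p(3.0) = 3.000000
x₂ = 3.000000 − 3.000000·(3.000000 − 2.700000) / (3.000000 − (-5.517000)) = 3.000000 − (0.900000)/(8.517000) = 2.894329
p(2.894329) = -0.176484
x₃ = 2.894329 − (-0.176484)·(2.894329 − 3.000000) / (-0.176484 − 3.000000) = 2.894329 − (0.018649)/(-3.176484) = 2.900200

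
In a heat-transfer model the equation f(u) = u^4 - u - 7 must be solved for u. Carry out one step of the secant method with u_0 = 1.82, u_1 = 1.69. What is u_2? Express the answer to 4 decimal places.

1.7158

f(1.82) = 2.151994, f(1.69) = -0.532693
u_2 = 1.690000 − (-0.532693)·(1.690000 − 1.820000) / (-0.532693 − 2.151994) = 1.690000 − (0.069250)/(-2.684687) = 1.715794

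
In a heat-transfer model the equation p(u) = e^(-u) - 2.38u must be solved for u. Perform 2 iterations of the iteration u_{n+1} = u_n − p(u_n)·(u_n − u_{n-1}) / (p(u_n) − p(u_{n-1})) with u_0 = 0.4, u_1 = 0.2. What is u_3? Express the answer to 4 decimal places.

0.3086

p(0.4) = -0.281680, p(0.2) = 0.342731
u_2 = 0.200000 − 0.342731·(0.200000 − 0.400000) / (0.342731 − (-0.281680)) = 0.200000 − (-0.068546)/(0.624411) = 0.309777
p(0.309777) = -0.003660
u_3 = 0.309777 − (-0.003660)·(0.309777 − 0.200000) / (-0.003660 − 0.342731) = 0.309777 − (-0.000402)/(-0.346391) = 0.308617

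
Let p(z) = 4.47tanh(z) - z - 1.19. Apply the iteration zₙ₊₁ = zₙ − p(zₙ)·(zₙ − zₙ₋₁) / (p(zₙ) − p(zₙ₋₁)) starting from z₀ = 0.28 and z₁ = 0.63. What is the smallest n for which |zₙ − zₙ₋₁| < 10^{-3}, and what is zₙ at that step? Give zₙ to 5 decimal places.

p(0.28) = -0.2501143, p(0.63) = 0.6744934
z₂ = 0.6300000 − 0.6744934·(0.3500000)/(0.9246077) = 0.3746780;  |Δ| = 0.2553220
p(0.3746780) = 0.0359249
z₃ = 0.3746780 − 0.0359249·(-0.2553220)/(-0.6385685) = 0.3603140;  |Δ| = 0.0143640
p(0.3603140) = -0.0059712
z₄ = 0.3603140 − (-0.0059712)·(-0.0143640)/(-0.0418961) = 0.3623612;  |Δ| = 0.0020472
p(0.3623612) = 0.0000346
z₅ = 0.3623612 − 0.0000346·(0.0020472)/(0.0060058) = 0.3623494;  |Δ| = 0.0000118
|z₅ − z₄| = 0.0000118 < 10^{-3}

n = 5, zₙ = 0.36235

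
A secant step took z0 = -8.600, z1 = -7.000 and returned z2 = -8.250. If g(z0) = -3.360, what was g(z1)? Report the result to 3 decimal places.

12.000

The secant line through (-8.600, -3.360) and (-7.000, g(z1)) crosses zero at z2 = -8.250.
So (-8.600, -3.360), (-7.000, g(z1)), (-8.250, 0) are collinear:
g(z1) = -3.360 · (-7.000 − (-8.250)) / (-8.600 − (-8.250)) = -3.360 · (1.25000)/(-0.35000) = 12.00000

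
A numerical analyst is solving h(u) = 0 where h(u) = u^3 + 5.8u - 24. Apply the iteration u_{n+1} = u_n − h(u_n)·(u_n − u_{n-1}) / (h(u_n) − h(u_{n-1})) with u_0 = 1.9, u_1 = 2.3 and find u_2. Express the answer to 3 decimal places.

h(1.9) = -6.12100, h(2.3) = 1.50700
u_2 = 2.30000 − 1.50700·(2.30000 − 1.90000) / (1.50700 − (-6.12100)) = 2.30000 − (0.60280)/(7.62800) = 2.22098

2.221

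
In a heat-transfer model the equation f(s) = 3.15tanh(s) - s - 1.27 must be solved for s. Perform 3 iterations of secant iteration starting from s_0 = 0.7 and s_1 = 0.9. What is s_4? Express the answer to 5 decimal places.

f(0.7) = -0.0662415, f(0.9) = 0.0863383
s_2 = 0.9000000 − 0.0863383·(0.9000000 − 0.7000000) / (0.0863383 − (-0.0662415)) = 0.9000000 − (0.0172677)/(0.1525798) = 0.7868287
f(0.7868287) = 0.0114888
s_3 = 0.7868287 − 0.0114888·(0.7868287 − 0.9000000) / (0.0114888 − 0.0863383) = 0.7868287 − (-0.0013002)/(-0.0748495) = 0.7694577
f(0.7694577) = -0.0026236
s_4 = 0.7694577 − (-0.0026236)·(0.7694577 − 0.7868287) / (-0.0026236 − 0.0114888) = 0.7694577 − (0.0000456)/(-0.0141124) = 0.7726871

0.77269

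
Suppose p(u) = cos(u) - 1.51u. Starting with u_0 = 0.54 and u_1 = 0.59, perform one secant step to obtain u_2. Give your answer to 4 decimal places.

0.5607

p(0.54) = 0.042309, p(0.59) = -0.059959
u_2 = 0.590000 − (-0.059959)·(0.590000 − 0.540000) / (-0.059959 − 0.042309) = 0.590000 − (-0.002998)/(-0.102268) = 0.560685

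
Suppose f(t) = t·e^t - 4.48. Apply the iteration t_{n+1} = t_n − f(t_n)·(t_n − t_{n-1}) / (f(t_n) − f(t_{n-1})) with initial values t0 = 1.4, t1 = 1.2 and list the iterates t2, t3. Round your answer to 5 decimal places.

1.25857, 1.26504

f(1.4) = 1.1972800, f(1.2) = -0.4958597
t2 = 1.2000000 − (-0.4958597)·(1.2000000 − 1.4000000) / (-0.4958597 − 1.1972800) = 1.2000000 − (0.0991719)/(-1.6931396) = 1.2585728
f(1.2585728) = -0.0493283
t3 = 1.2585728 − (-0.0493283)·(1.2585728 − 1.2000000) / (-0.0493283 − (-0.4958597)) = 1.2585728 − (-0.0028893)/(0.4465314) = 1.2650433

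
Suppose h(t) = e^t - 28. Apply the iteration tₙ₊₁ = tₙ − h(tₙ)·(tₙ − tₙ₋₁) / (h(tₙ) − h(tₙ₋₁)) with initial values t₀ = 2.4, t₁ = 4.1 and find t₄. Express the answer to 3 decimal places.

h(2.4) = -16.97682, h(4.1) = 32.34029
t₂ = 4.10000 − 32.34029·(4.10000 − 2.40000) / (32.34029 − (-16.97682)) = 4.10000 − (54.97849)/(49.31711) = 2.98520
h(2.98520) = -8.20945
t₃ = 2.98520 − (-8.20945)·(2.98520 − 4.10000) / (-8.20945 − 32.34029) = 2.98520 − (9.15186)/(-40.54974) = 3.21090
h(3.21090) = -3.19862
t₄ = 3.21090 − (-3.19862)·(3.21090 − 2.98520) / (-3.19862 − (-8.20945)) = 3.21090 − (-0.72191)/(5.01083) = 3.35497

3.355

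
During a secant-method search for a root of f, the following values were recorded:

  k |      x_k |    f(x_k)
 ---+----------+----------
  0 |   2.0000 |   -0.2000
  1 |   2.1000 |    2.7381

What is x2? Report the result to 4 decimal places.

2.0068

x2 = 2.1000 − 2.7381·(2.1000 − 2.0000) / (2.7381 − (-0.2000))
   = 2.1000 − (0.273810)/(2.938100) = 2.006807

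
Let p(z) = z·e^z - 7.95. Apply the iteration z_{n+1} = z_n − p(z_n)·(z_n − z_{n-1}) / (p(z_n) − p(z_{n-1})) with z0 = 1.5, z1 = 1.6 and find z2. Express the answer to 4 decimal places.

1.6021

p(1.5) = -1.227466, p(1.6) = -0.025148
z2 = 1.600000 − (-0.025148)·(1.600000 − 1.500000) / (-0.025148 − (-1.227466)) = 1.600000 − (-0.002515)/(1.202318) = 1.602092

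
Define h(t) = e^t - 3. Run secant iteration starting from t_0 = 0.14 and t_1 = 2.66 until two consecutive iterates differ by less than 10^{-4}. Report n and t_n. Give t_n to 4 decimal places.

n = 8, t_n = 1.0986

h(0.14) = -1.849726, h(2.66) = 11.296289
t_2 = 2.660000 − 11.296289·(2.520000)/(13.146015) = 0.494580;  |Δ| = 2.165420
h(0.494580) = -1.360191
t_3 = 0.494580 − (-1.360191)·(-2.165420)/(-12.656480) = 0.727297;  |Δ| = 0.232718
h(0.727297) = -0.930520
t_4 = 0.727297 − (-0.930520)·(0.232718)/(0.429671) = 1.231284;  |Δ| = 0.503987
h(1.231284) = 0.425625
t_5 = 1.231284 − 0.425625·(0.503987)/(1.356145) = 1.073108;  |Δ| = 0.158176
h(1.073108) = -0.075545
t_6 = 1.073108 − (-0.075545)·(-0.158176)/(-0.501170) = 1.096951;  |Δ| = 0.023843
h(1.096951) = -0.004979
t_7 = 1.096951 − (-0.004979)·(0.023843)/(0.070566) = 1.098634;  |Δ| = 0.001682
h(1.098634) = 0.000064
t_8 = 1.098634 − 0.000064·(0.001682)/(0.005043) = 1.098612;  |Δ| = 0.000021
|t_8 − t_7| = 0.000021 < 10^{-4}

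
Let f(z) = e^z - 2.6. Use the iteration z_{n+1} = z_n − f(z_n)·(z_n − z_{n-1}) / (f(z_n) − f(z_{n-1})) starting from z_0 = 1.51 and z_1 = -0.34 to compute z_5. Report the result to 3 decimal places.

f(1.51) = 1.92673, f(-0.34) = -1.88823
z_2 = -0.34000 − (-1.88823)·(-0.34000 − 1.51000) / (-1.88823 − 1.92673) = -0.34000 − (3.49322)/(-3.81496) = 0.57566
f(0.57566) = -0.82169
z_3 = 0.57566 − (-0.82169)·(0.57566 − (-0.34000)) / (-0.82169 − (-1.88823)) = 0.57566 − (-0.75239)/(1.06654) = 1.28111
f(1.28111) = 1.00065
z_4 = 1.28111 − 1.00065·(1.28111 − 0.57566) / (1.00065 − (-0.82169)) = 1.28111 − (0.70590)/(1.82233) = 0.89375
f(0.89375) = -0.15572
z_5 = 0.89375 − (-0.15572)·(0.89375 − 1.28111) / (-0.15572 − 1.00065) = 0.89375 − (0.06032)/(-1.15637) = 0.94591

0.946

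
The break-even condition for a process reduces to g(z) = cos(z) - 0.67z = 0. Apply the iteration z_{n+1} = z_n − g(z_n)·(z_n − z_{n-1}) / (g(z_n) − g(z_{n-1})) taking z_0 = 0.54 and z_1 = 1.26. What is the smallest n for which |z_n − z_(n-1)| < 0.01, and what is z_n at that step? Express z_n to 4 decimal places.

g(0.54) = 0.495909, g(1.26) = -0.538383
z_2 = 1.260000 − (-0.538383)·(0.720000)/(-1.034292) = 0.885216;  |Δ| = 0.374784
g(0.885216) = 0.040027
z_3 = 0.885216 − 0.040027·(-0.374784)/(0.578410) = 0.911152;  |Δ| = 0.025936
g(0.911152) = 0.002364
z_4 = 0.911152 − 0.002364·(0.025936)/(-0.037663) = 0.912780;  |Δ| = 0.001628
|z_4 − z_3| = 0.001628 < 0.01

n = 4, z_n = 0.9128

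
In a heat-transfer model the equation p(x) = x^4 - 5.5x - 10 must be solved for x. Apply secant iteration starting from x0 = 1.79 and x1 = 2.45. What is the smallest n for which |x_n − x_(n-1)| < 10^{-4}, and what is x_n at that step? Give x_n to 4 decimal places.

n = 6, x_n = 2.1632

p(1.79) = -9.578743, p(2.45) = 12.555006
x2 = 2.450000 − 12.555006·(0.660000)/(22.133749) = 2.075626;  |Δ| = 0.374374
p(2.075626) = -2.855160
x3 = 2.075626 − (-2.855160)·(-0.374374)/(-15.410167) = 2.144989;  |Δ| = 0.069363
p(2.144989) = -0.628442
x4 = 2.144989 − (-0.628442)·(0.069363)/(2.226718) = 2.164565;  |Δ| = 0.019576
p(2.164565) = 0.047327
x5 = 2.164565 − 0.047327·(0.019576)/(0.675770) = 2.163194;  |Δ| = 0.001371
p(2.163194) = -0.000697
x6 = 2.163194 − (-0.000697)·(-0.001371)/(-0.048025) = 2.163214;  |Δ| = 0.000020
|x6 − x5| = 0.000020 < 10^{-4}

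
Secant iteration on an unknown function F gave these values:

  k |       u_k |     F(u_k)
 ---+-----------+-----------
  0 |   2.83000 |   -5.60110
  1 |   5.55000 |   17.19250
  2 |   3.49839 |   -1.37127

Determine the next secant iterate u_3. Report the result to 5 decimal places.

3.64994

u_3 = 3.49839 − (-1.37127)·(3.49839 − 5.55000) / (-1.37127 − 17.19250)
   = 3.49839 − (2.8133112)/(-18.5637700) = 3.6499385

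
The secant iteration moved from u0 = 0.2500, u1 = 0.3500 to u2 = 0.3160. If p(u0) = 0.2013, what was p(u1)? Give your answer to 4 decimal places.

The secant line through (0.2500, 0.2013) and (0.3500, p(u1)) crosses zero at u2 = 0.3160.
So (0.2500, 0.2013), (0.3500, p(u1)), (0.3160, 0) are collinear:
p(u1) = 0.2013 · (0.3500 − 0.3160) / (0.2500 − 0.3160) = 0.2013 · (0.034000)/(-0.066000) = -0.103700

-0.1037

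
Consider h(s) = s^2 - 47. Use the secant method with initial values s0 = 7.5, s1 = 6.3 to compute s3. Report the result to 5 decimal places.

6.85675

h(7.5) = 9.2500000, h(6.3) = -7.3100000
s2 = 6.3000000 − (-7.3100000)·(6.3000000 − 7.5000000) / (-7.3100000 − 9.2500000) = 6.3000000 − (8.7720000)/(-16.5600000) = 6.8297101
h(6.8297101) = -0.3550593
s3 = 6.8297101 − (-0.3550593)·(6.8297101 − 6.3000000) / (-0.3550593 − (-7.3100000)) = 6.8297101 − (-0.1880785)/(6.9549407) = 6.8567526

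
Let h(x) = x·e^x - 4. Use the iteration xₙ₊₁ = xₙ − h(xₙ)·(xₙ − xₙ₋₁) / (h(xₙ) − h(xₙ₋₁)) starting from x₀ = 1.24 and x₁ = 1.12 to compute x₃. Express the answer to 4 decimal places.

h(1.24) = 0.284961, h(1.12) = -0.567363
x₂ = 1.120000 − (-0.567363)·(1.120000 − 1.240000) / (-0.567363 − 0.284961) = 1.120000 − (0.068084)/(-0.852324) = 1.199880
h(1.199880) = -0.016737
x₃ = 1.199880 − (-0.016737)·(1.199880 − 1.120000) / (-0.016737 − (-0.567363)) = 1.199880 − (-0.001337)/(0.550627) = 1.202308

1.2023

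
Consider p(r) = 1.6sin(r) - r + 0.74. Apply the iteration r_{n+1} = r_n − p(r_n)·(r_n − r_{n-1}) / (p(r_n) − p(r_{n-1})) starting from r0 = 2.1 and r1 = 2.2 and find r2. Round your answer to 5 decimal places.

2.11127

p(2.1) = 0.0211350, p(2.2) = -0.1664058
r2 = 2.2000000 − (-0.1664058)·(2.2000000 − 2.1000000) / (-0.1664058 − 0.0211350) = 2.2000000 − (-0.0166406)/(-0.1875407) = 2.1112695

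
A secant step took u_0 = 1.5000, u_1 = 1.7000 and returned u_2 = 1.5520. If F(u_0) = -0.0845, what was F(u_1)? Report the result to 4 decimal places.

The secant line through (1.5000, -0.0845) and (1.7000, F(u_1)) crosses zero at u_2 = 1.5520.
So (1.5000, -0.0845), (1.7000, F(u_1)), (1.5520, 0) are collinear:
F(u_1) = -0.0845 · (1.7000 − 1.5520) / (1.5000 − 1.5520) = -0.0845 · (0.148000)/(-0.052000) = 0.240500

0.2405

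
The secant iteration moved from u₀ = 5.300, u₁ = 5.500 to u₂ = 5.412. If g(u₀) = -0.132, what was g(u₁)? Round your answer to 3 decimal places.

0.104

The secant line through (5.300, -0.132) and (5.500, g(u₁)) crosses zero at u₂ = 5.412.
So (5.300, -0.132), (5.500, g(u₁)), (5.412, 0) are collinear:
g(u₁) = -0.132 · (5.500 − 5.412) / (5.300 − 5.412) = -0.132 · (0.08800)/(-0.11200) = 0.10371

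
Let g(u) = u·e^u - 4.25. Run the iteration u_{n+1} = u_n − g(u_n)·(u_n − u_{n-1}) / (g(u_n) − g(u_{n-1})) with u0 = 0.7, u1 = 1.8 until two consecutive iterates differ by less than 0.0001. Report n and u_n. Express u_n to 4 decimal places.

n = 7, u_n = 1.2355

g(0.7) = -2.840373, g(1.8) = 6.639365
u2 = 1.800000 − 6.639365·(1.100000)/(9.479739) = 1.029588;  |Δ| = 0.770412
g(1.029588) = -1.367243
u3 = 1.029588 − (-1.367243)·(-0.770412)/(-8.006608) = 1.161147;  |Δ| = 0.131559
g(1.161147) = -0.541767
u4 = 1.161147 − (-0.541767)·(0.131559)/(0.825476) = 1.247490;  |Δ| = 0.086343
g(1.247490) = 0.093255
u5 = 1.247490 − 0.093255·(0.086343)/(0.635022) = 1.234811;  |Δ| = 0.012680
g(1.234811) = -0.005058
u6 = 1.234811 − (-0.005058)·(-0.012680)/(-0.098314) = 1.235463;  |Δ| = 0.000652
g(1.235463) = -0.000044
u7 = 1.235463 − (-0.000044)·(0.000652)/(0.005015) = 1.235469;  |Δ| = 0.000006
|u7 − u6| = 0.000006 < 0.0001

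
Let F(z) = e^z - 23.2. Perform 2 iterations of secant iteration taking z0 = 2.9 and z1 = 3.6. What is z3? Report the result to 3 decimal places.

3.133

F(2.9) = -5.02585, F(3.6) = 13.39823
z2 = 3.60000 − 13.39823·(3.60000 − 2.90000) / (13.39823 − (-5.02585)) = 3.60000 − (9.37876)/(18.42409) = 3.09095
F(3.09095) = -1.20201
z3 = 3.09095 − (-1.20201)·(3.09095 − 3.60000) / (-1.20201 − 13.39823) = 3.09095 − (0.61188)/(-14.60025) = 3.13286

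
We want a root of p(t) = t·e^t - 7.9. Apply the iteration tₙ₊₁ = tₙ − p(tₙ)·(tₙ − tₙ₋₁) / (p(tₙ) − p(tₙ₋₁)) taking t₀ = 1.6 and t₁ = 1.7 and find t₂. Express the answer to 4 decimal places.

1.5982

p(1.6) = 0.024852, p(1.7) = 1.405711
t₂ = 1.700000 − 1.405711·(1.700000 − 1.600000) / (1.405711 − 0.024852) = 1.700000 − (0.140571)/(1.380859) = 1.598200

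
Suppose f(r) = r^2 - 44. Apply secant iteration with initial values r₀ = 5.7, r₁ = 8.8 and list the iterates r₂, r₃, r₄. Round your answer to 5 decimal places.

6.49379, 6.61349, 6.63346

f(5.7) = -11.5100000, f(8.8) = 33.4400000
r₂ = 8.8000000 − 33.4400000·(8.8000000 − 5.7000000) / (33.4400000 − (-11.5100000)) = 8.8000000 − (103.6640000)/(44.9500000) = 6.4937931
f(6.4937931) = -1.8306511
r₃ = 6.4937931 − (-1.8306511)·(6.4937931 − 8.8000000) / (-1.8306511 − 33.4400000) = 6.4937931 − (4.2218603)/(-35.2706511) = 6.6134921
f(6.6134921) = -0.2617227
r₄ = 6.6134921 − (-0.2617227)·(6.6134921 − 6.4937931) / (-0.2617227 − (-1.8306511)) = 6.6134921 − (-0.0313279)/(1.5689284) = 6.6334598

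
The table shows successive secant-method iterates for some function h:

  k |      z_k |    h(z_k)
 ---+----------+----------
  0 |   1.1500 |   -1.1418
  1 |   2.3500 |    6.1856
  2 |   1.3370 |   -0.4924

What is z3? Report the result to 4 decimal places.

z3 = 1.3370 − (-0.4924)·(1.3370 − 2.3500) / (-0.4924 − 6.1856)
   = 1.3370 − (0.498801)/(-6.678000) = 1.411693

1.4117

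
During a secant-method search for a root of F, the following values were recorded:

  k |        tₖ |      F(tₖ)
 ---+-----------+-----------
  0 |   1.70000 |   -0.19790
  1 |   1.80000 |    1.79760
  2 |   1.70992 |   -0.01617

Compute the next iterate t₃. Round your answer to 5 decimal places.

t₃ = 1.70992 − (-0.01617)·(1.70992 − 1.80000) / (-0.01617 − 1.79760)
   = 1.70992 − (0.0014566)/(-1.8137700) = 1.7107231

1.71072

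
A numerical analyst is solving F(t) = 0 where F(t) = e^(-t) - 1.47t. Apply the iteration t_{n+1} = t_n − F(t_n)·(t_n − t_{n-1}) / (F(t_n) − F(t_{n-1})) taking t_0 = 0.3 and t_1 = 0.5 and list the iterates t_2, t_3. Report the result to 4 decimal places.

F(0.3) = 0.299818, F(0.5) = -0.128469
t_2 = 0.500000 − (-0.128469)·(0.500000 − 0.300000) / (-0.128469 − 0.299818) = 0.500000 − (-0.025694)/(-0.428288) = 0.440008
F(0.440008) = -0.002780
t_3 = 0.440008 − (-0.002780)·(0.440008 − 0.500000) / (-0.002780 − (-0.128469)) = 0.440008 − (0.000167)/(0.125689) = 0.438681

0.4400, 0.4387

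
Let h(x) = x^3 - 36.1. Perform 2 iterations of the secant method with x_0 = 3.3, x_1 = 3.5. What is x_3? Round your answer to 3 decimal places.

3.305

h(3.3) = -0.16300, h(3.5) = 6.77500
x_2 = 3.50000 − 6.77500·(3.50000 − 3.30000) / (6.77500 − (-0.16300)) = 3.50000 − (1.35500)/(6.93800) = 3.30470
h(3.30470) = -0.00927
x_3 = 3.30470 − (-0.00927)·(3.30470 − 3.50000) / (-0.00927 − 6.77500) = 3.30470 − (0.00181)/(-6.78427) = 3.30497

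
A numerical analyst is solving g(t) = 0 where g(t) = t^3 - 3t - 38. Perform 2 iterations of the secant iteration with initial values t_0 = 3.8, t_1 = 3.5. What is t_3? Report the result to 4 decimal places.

g(3.8) = 5.472000, g(3.5) = -5.625000
t_2 = 3.500000 − (-5.625000)·(3.500000 − 3.800000) / (-5.625000 − 5.472000) = 3.500000 − (1.687500)/(-11.097000) = 3.652068
g(3.652068) = -0.246375
t_3 = 3.652068 − (-0.246375)·(3.652068 − 3.500000) / (-0.246375 − (-5.625000)) = 3.652068 − (-0.037466)/(5.378625) = 3.659034

3.6590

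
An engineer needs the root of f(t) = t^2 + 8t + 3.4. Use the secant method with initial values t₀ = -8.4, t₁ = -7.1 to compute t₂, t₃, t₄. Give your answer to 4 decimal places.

-7.4987, -7.5531, -7.5496

f(-8.4) = 6.760000, f(-7.1) = -2.990000
t₂ = -7.100000 − (-2.990000)·(-7.100000 − (-8.400000)) / (-2.990000 − 6.760000) = -7.100000 − (-3.887000)/(-9.750000) = -7.498667
f(-7.498667) = -0.359332
t₃ = -7.498667 − (-0.359332)·(-7.498667 − (-7.100000)) / (-0.359332 − (-2.990000)) = -7.498667 − (0.143254)/(2.630668) = -7.553122
f(-7.553122) = 0.024675
t₄ = -7.553122 − 0.024675·(-7.553122 − (-7.498667)) / (0.024675 − (-0.359332)) = -7.553122 − (-0.001344)/(0.384006) = -7.549623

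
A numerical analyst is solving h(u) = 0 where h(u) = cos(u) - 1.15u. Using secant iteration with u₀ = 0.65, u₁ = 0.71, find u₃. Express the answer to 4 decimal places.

h(0.65) = 0.048584, h(0.71) = -0.058138
u₂ = 0.710000 − (-0.058138)·(0.710000 − 0.650000) / (-0.058138 − 0.048584) = 0.710000 − (-0.003488)/(-0.106722) = 0.677314
h(0.677314) = 0.000347
u₃ = 0.677314 − 0.000347·(0.677314 − 0.710000) / (0.000347 − (-0.058138)) = 0.677314 − (-0.000011)/(0.058485) = 0.677508

0.6775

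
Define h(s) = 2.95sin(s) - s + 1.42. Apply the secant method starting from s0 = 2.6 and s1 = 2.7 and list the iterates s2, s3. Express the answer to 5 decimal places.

h(2.6) = 0.3407290, h(2.7) = -0.0192294
s2 = 2.7000000 − (-0.0192294)·(2.7000000 − 2.6000000) / (-0.0192294 − 0.3407290) = 2.7000000 − (-0.0019229)/(-0.3599584) = 2.6946579
h(2.6946579) = 0.0003422
s3 = 2.6946579 − 0.0003422·(2.6946579 − 2.7000000) / (0.0003422 − (-0.0192294)) = 2.6946579 − (-0.0000018)/(0.0195715) = 2.6947513

2.69466, 2.69475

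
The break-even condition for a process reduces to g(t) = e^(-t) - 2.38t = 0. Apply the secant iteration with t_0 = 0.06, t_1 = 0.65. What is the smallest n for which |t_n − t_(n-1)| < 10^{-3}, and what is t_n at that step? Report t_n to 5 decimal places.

n = 4, t_n = 0.30860

g(0.06) = 0.7989645, g(0.65) = -1.0249542
t_2 = 0.6500000 − (-1.0249542)·(0.5900000)/(-1.8239188) = 0.3184485;  |Δ| = 0.3315515
g(0.3184485) = -0.0306309
t_3 = 0.3184485 − (-0.0306309)·(-0.3315515)/(0.9943233) = 0.3082348;  |Δ| = 0.0102137
g(0.3082348) = 0.0011440
t_4 = 0.3082348 − 0.0011440·(-0.0102137)/(0.0317749) = 0.3086025;  |Δ| = 0.0003677
|t_4 − t_3| = 0.0003677 < 10^{-3}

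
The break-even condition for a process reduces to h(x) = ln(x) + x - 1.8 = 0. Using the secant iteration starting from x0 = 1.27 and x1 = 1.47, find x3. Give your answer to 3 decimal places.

1.437

h(1.27) = -0.29098, h(1.47) = 0.05526
x2 = 1.47000 − 0.05526·(1.47000 − 1.27000) / (0.05526 − (-0.29098)) = 1.47000 − (0.01105)/(0.34625) = 1.43808
h(1.43808) = 0.00139
x3 = 1.43808 − 0.00139·(1.43808 − 1.47000) / (0.00139 − 0.05526) = 1.43808 − (-0.00004)/(-0.05388) = 1.43726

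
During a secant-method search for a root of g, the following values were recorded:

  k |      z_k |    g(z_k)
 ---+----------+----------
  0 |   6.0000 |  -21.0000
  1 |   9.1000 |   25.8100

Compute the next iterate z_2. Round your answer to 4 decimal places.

7.3907

z_2 = 9.1000 − 25.8100·(9.1000 − 6.0000) / (25.8100 − (-21.0000))
   = 9.1000 − (80.011000)/(46.810000) = 7.390728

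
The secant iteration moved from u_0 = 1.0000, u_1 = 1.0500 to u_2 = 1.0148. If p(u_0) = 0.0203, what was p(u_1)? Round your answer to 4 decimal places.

-0.0483

The secant line through (1.0000, 0.0203) and (1.0500, p(u_1)) crosses zero at u_2 = 1.0148.
So (1.0000, 0.0203), (1.0500, p(u_1)), (1.0148, 0) are collinear:
p(u_1) = 0.0203 · (1.0500 − 1.0148) / (1.0000 − 1.0148) = 0.0203 · (0.035200)/(-0.014800) = -0.048281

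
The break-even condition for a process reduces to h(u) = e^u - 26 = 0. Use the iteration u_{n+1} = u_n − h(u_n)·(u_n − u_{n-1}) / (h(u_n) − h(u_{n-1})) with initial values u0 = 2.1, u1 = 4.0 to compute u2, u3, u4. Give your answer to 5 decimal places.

h(2.1) = -17.8338301, h(4.0) = 28.5981500
u2 = 4.0000000 − 28.5981500·(4.0000000 − 2.1000000) / (28.5981500 − (-17.8338301)) = 4.0000000 − (54.3364851)/(46.4319801) = 2.8297616
h(2.8297616) = -9.0585781
u3 = 2.8297616 − (-9.0585781)·(2.8297616 − 4.0000000) / (-9.0585781 − 28.5981500) = 2.8297616 − (10.6006957)/(-37.6567281) = 3.1112703
h(3.1112703) = -3.5504560
u4 = 3.1112703 − (-3.5504560)·(3.1112703 − 2.8297616) / (-3.5504560 − (-9.0585781)) = 3.1112703 − (-0.9994842)/(5.5081221) = 3.2927267

2.82976, 3.11127, 3.29273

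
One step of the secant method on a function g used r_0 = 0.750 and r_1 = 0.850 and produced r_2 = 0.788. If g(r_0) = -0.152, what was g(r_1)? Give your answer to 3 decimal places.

0.248

The secant line through (0.750, -0.152) and (0.850, g(r_1)) crosses zero at r_2 = 0.788.
So (0.750, -0.152), (0.850, g(r_1)), (0.788, 0) are collinear:
g(r_1) = -0.152 · (0.850 − 0.788) / (0.750 − 0.788) = -0.152 · (0.06200)/(-0.03800) = 0.24800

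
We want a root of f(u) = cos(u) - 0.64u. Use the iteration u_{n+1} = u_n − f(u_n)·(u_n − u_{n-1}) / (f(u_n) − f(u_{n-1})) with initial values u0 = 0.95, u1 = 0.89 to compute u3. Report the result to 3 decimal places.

0.932

f(0.95) = -0.02632, f(0.89) = 0.05981
u2 = 0.89000 − 0.05981·(0.89000 − 0.95000) / (0.05981 − (-0.02632)) = 0.89000 − (-0.00359)/(0.08613) = 0.93167
f(0.93167) = 0.00023
u3 = 0.93167 − 0.00023·(0.93167 − 0.89000) / (0.00023 − 0.05981) = 0.93167 − (0.00001)/(-0.05958) = 0.93183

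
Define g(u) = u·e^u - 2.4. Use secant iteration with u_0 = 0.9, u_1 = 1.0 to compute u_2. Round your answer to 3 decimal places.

g(0.9) = -0.18636, g(1.0) = 0.31828
u_2 = 1.00000 − 0.31828·(1.00000 − 0.90000) / (0.31828 − (-0.18636)) = 1.00000 − (0.03183)/(0.50464) = 0.93693

0.937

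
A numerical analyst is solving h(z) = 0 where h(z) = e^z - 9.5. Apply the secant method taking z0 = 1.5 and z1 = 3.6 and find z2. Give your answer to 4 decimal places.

1.8281

h(1.5) = -5.018311, h(3.6) = 27.098234
z2 = 3.600000 − 27.098234·(3.600000 − 1.500000) / (27.098234 − (-5.018311)) = 3.600000 − (56.906292)/(32.116545) = 1.828132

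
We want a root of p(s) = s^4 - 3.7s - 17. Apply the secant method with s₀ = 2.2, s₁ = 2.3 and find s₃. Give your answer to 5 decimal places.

p(2.2) = -1.7144000, p(2.3) = 2.4741000
s₂ = 2.3000000 − 2.4741000·(2.3000000 − 2.2000000) / (2.4741000 − (-1.7144000)) = 2.3000000 − (0.2474100)/(4.1885000) = 2.2409311
p(2.2409311) = -0.0732482
s₃ = 2.2409311 − (-0.0732482)·(2.2409311 − 2.3000000) / (-0.0732482 − 2.4741000) = 2.2409311 − (0.0043267)/(-2.5473482) = 2.2426296

2.24263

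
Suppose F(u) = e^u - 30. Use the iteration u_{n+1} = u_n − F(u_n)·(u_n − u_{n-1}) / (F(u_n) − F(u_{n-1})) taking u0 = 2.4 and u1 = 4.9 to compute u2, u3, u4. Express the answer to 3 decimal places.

2.785, 3.032, 3.536

F(2.4) = -18.97682, F(4.9) = 104.28978
u2 = 4.90000 − 104.28978·(4.90000 − 2.40000) / (104.28978 − (-18.97682)) = 4.90000 − (260.72445)/(123.26660) = 2.78487
F(2.78487) = -13.80223
u3 = 2.78487 − (-13.80223)·(2.78487 − 4.90000) / (-13.80223 − 104.28978) = 2.78487 − (29.19346)/(-118.09201) = 3.03208
F(3.03208) = -9.25961
u4 = 3.03208 − (-9.25961)·(3.03208 − 2.78487) / (-9.25961 − (-13.80223)) = 3.03208 − (-2.28906)/(4.54262) = 3.53599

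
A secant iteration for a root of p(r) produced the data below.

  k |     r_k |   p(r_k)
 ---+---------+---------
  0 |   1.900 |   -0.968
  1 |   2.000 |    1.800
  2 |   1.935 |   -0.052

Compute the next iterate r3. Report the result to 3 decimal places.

1.937

r3 = 1.935 − (-0.052)·(1.935 − 2.000) / (-0.052 − 1.800)
   = 1.935 − (0.00338)/(-1.85200) = 1.93683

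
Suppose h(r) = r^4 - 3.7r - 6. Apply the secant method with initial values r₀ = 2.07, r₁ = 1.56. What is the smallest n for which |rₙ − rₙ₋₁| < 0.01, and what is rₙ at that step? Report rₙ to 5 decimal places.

n = 5, rₙ = 1.89989

h(2.07) = 4.7013680, h(1.56) = -5.8495910
r₂ = 1.5600000 − (-5.8495910)·(-0.5100000)/(-10.5509590) = 1.8427507;  |Δ| = 0.2827507
h(1.8427507) = -1.2871936
r₃ = 1.8427507 − (-1.2871936)·(0.2827507)/(4.5623974) = 1.9225235;  |Δ| = 0.0797727
h(1.9225235) = 0.5477926
r₄ = 1.9225235 − 0.5477926·(0.0797727)/(1.8349862) = 1.8987092;  |Δ| = 0.0238143
h(1.8987092) = -0.0285030
r₅ = 1.8987092 − (-0.0285030)·(-0.0238143)/(-0.5762956) = 1.8998870;  |Δ| = 0.0011778
|r₅ − r₄| = 0.0011778 < 0.01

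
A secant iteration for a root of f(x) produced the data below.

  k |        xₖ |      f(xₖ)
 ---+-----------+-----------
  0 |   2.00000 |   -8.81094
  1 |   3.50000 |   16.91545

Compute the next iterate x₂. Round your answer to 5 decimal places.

x₂ = 3.50000 − 16.91545·(3.50000 − 2.00000) / (16.91545 − (-8.81094))
   = 3.50000 − (25.3731750)/(25.7263900) = 2.5137297

2.51373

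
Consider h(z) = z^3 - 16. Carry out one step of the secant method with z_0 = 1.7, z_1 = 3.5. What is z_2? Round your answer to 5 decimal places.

2.22570

h(1.7) = -11.0870000, h(3.5) = 26.8750000
z_2 = 3.5000000 − 26.8750000·(3.5000000 − 1.7000000) / (26.8750000 − (-11.0870000)) = 3.5000000 − (48.3750000)/(37.9620000) = 2.2256994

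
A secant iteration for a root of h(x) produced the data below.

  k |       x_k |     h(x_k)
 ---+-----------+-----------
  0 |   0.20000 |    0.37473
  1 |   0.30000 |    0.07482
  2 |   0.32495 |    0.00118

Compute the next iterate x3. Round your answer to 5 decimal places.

x3 = 0.32495 − 0.00118·(0.32495 − 0.30000) / (0.00118 − 0.07482)
   = 0.32495 − (0.0000294)/(-0.0736400) = 0.3253498

0.32535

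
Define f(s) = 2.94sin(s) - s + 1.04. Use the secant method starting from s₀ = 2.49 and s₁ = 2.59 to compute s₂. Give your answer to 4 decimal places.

f(2.49) = 0.332973, f(2.59) = -0.009310
s₂ = 2.590000 − (-0.009310)·(2.590000 − 2.490000) / (-0.009310 − 0.332973) = 2.590000 − (-0.000931)/(-0.342283) = 2.587280

2.5873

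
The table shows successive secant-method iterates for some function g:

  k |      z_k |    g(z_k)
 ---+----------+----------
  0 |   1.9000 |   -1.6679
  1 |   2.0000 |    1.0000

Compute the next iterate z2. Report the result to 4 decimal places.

z2 = 2.0000 − 1.0000·(2.0000 − 1.9000) / (1.0000 − (-1.6679))
   = 2.0000 − (0.100000)/(2.667900) = 1.962517

1.9625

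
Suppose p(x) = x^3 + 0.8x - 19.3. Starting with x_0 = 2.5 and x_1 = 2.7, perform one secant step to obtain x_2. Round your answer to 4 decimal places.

p(2.5) = -1.675000, p(2.7) = 2.543000
x_2 = 2.700000 − 2.543000·(2.700000 − 2.500000) / (2.543000 − (-1.675000)) = 2.700000 − (0.508600)/(4.218000) = 2.579422

2.5794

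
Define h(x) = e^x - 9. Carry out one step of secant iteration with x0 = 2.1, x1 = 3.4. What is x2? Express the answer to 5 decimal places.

h(2.1) = -0.8338301, h(3.4) = 20.9641000
x2 = 3.4000000 − 20.9641000·(3.4000000 − 2.1000000) / (20.9641000 − (-0.8338301)) = 3.4000000 − (27.2533301)/(21.7979301) = 2.1497285

2.14973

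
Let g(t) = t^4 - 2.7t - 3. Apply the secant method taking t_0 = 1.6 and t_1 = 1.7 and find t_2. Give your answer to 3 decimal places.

1.650

g(1.6) = -0.76640, g(1.7) = 0.76210
t_2 = 1.70000 − 0.76210·(1.70000 − 1.60000) / (0.76210 − (-0.76640)) = 1.70000 − (0.07621)/(1.52850) = 1.65014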